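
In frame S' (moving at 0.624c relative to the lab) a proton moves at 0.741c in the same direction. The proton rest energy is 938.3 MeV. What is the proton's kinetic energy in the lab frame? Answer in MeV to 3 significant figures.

u_lab = (0.741 + 0.624)/(1 + 0.741×0.624) = 0.933407
γ = 1/√(1 − 0.933407²) = 2.7869
K = (γ − 1)m₀c² = (2.7869 − 1) × 938.3 = 1.7869 × 938.3 = 1680 MeV

K ≈ 1680 MeV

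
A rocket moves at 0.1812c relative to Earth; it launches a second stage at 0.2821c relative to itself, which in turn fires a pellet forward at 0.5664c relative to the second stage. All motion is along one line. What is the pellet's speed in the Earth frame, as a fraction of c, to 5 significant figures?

u ≈ 0.80596c

Compose boost 2: (0.2821 + 0.1812)/(1 + 0.2821×0.1812) = 0.46330/1.051117 = 0.4407694
Compose boost 3: (0.5664 + 0.4407694)/(1 + 0.5664×0.4407694) = 1.007169/1.249652 = 0.80596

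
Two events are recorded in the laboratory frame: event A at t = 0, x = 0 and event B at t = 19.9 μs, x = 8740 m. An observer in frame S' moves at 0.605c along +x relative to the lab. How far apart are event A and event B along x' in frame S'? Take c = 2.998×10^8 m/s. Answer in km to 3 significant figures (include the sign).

γ = 1/√(1 − 0.605²) = 1.2559
Δx' = γ(Δx − vΔt) = 1.2559 × (8740 m − 0.605×(2.998×10^8 m/s)×19.9×10^-6 s)
= 1.2559 × (5130.6 m) = 6.44 km

Δx' ≈ 6.44 km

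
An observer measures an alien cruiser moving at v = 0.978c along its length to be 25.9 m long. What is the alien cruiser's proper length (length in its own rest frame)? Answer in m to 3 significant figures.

γ = 1/√(1 − 0.978²) = 4.7938
L₀ = γL = 4.7938 × 25.9 = 124 m

L₀ ≈ 124 m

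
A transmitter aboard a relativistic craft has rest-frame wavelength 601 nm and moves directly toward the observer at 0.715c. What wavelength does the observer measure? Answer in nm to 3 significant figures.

Relativistic Doppler: λ_obs = λ_src √((1−β)/(1+β))
= 601 × √(0.28500/1.7150) = 601 × 0.40765 = 245 nm

λ_obs ≈ 245 nm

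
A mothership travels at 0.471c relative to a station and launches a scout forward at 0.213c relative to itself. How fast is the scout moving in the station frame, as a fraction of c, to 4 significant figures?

u ≈ 0.6216c

Compose boost 2: (0.213 + 0.471)/(1 + 0.213×0.471) = 0.6840/1.10032 = 0.6216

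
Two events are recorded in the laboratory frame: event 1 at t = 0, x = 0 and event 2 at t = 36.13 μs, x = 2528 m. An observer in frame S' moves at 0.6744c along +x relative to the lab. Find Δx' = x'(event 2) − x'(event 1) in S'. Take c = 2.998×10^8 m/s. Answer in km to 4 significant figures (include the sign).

γ = 1/√(1 − 0.6744²) = 1.35434
Δx' = γ(Δx − vΔt) = 1.35434 × (2528 m − 0.6744×(2.998×10^8 m/s)×36.13×10^-6 s)
= 1.35434 × (-4776.95 m) = -6.470 km

Δx' ≈ -6.470 km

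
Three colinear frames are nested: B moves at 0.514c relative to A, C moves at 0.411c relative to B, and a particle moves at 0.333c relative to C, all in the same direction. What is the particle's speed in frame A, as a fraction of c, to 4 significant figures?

u ≈ 0.8743c

Compose boost 2: (0.411 + 0.514)/(1 + 0.411×0.514) = 0.9250/1.21125 = 0.763671
Compose boost 3: (0.333 + 0.763671)/(1 + 0.333×0.763671) = 1.09667/1.25430 = 0.8743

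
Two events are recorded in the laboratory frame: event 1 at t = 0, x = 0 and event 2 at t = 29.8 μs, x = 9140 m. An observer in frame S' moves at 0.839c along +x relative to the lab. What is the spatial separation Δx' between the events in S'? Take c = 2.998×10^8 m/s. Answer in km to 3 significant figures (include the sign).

γ = 1/√(1 − 0.839²) = 1.8378
Δx' = γ(Δx − vΔt) = 1.8378 × (9140 m − 0.839×(2.998×10^8 m/s)×29.8×10^-6 s)
= 1.8378 × (1644.3 m) = 3.02 km

Δx' ≈ 3.02 km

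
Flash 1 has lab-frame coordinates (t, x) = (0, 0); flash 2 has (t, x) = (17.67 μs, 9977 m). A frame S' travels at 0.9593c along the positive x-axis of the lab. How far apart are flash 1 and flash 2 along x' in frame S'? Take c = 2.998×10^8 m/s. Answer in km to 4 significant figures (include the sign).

Δx' ≈ 17.33 km

γ = 1/√(1 − 0.9593²) = 3.54122
Δx' = γ(Δx − vΔt) = 3.54122 × (9977 m − 0.9593×(2.998×10^8 m/s)×17.67×10^-6 s)
= 3.54122 × (4895.14 m) = 17.33 km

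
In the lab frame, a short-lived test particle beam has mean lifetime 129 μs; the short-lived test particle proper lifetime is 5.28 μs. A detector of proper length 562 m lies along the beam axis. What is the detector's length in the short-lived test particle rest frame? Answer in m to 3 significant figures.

L ≈ 23.0 m

Time dilation ⇒ γ = Δt/τ₀ = 129/5.28 = 24.432
Length contraction: L = L₀/γ = 562/24.432 = 23.0 m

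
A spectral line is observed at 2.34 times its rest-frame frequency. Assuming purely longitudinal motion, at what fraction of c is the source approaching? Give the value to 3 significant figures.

f_obs/f_src = √((1+β)/(1−β)) = 2.34  ⇒  (1+β)/(1−β) = 5.4756
β = |1 − D²|/(1 + D²) = |1 − 5.4756|/(1 + 5.4756) = 0.691

β ≈ 0.691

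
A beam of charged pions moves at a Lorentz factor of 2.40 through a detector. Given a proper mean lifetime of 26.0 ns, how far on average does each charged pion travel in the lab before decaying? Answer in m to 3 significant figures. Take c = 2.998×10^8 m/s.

d ≈ 17.0 m

β = √(1 − 1/γ²) = √(1 − 1/2.40²) = 0.90906
Dilated lifetime: Δt = γτ₀ = 2.40 × 26.0 ns = 62.400 ns
d = vΔt = 0.90906c × 62.400 ns = 2.7254×10^8 m/s × 6.2400×10^-8 s = 17.0 m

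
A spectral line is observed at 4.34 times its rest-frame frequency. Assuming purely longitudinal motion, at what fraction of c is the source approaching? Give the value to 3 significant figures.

f_obs/f_src = √((1+β)/(1−β)) = 4.34  ⇒  (1+β)/(1−β) = 18.836
β = |1 − D²|/(1 + D²) = |1 − 18.836|/(1 + 18.836) = 0.899

β ≈ 0.899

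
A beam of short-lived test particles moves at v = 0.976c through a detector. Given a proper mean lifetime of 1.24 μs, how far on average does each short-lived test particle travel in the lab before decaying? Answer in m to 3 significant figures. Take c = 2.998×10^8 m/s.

d ≈ 1670 m

γ = 1/√(1 − 0.976²) = 4.5920
Dilated lifetime: Δt = γτ₀ = 4.5920 × 1.24 μs = 5.6941 μs
d = vΔt = 0.976c × 5.6941 μs = 2.9260×10^8 m/s × 5.6941×10^-6 s = 1670 m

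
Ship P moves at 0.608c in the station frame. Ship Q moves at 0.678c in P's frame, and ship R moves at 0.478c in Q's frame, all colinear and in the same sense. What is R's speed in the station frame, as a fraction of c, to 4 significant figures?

u ≈ 0.9675c

Compose boost 2: (0.678 + 0.608)/(1 + 0.678×0.608) = 1.286/1.41222 = 0.910620
Compose boost 3: (0.478 + 0.910620)/(1 + 0.478×0.910620) = 1.38862/1.43528 = 0.9675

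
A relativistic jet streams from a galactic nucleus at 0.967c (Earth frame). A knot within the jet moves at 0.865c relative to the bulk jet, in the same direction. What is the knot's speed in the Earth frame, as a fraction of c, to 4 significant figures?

Relativistic velocity addition: u = (u' + v)/(1 + u'v/c²)
= (0.865 + 0.967)/(1 + 0.865×0.967) = 1.832/1.83645 = 0.9976

u ≈ 0.9976c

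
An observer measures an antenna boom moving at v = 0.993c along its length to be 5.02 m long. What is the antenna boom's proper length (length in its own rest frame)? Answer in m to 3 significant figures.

γ = 1/√(1 − 0.993²) = 8.4664
L₀ = γL = 8.4664 × 5.02 = 42.5 m

L₀ ≈ 42.5 m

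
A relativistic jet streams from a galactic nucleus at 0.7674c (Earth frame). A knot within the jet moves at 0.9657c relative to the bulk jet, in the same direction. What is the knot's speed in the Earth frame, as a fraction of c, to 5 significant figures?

Relativistic velocity addition: u = (u' + v)/(1 + u'v/c²)
= (0.9657 + 0.7674)/(1 + 0.9657×0.7674) = 1.7331/1.741078 = 0.99542

u ≈ 0.99542c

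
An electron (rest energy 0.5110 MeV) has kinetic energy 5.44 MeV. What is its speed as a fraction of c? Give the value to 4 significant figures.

γ = 1 + K/(m₀c²) = 1 + 5.44/0.5110 = 11.6458
β = √(1 − 1/γ²) = 0.9963

β ≈ 0.9963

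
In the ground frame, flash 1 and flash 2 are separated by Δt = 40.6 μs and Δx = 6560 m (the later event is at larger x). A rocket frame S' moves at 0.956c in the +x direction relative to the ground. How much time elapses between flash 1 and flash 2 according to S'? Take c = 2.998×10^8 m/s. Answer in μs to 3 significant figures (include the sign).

Δt' ≈ 67.1 μs

γ = 1/√(1 − 0.956²) = 3.4087
Δt' = γ(Δt − vΔx/c²) = 3.4087 × (40.6 μs − 0.956×6560 m / (2.998×10^8 m/s))
= 3.4087 × (19.682 μs) = 67.1 μs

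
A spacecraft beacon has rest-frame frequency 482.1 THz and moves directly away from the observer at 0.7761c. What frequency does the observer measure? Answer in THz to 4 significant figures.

f_obs ≈ 171.2 THz

Relativistic Doppler: f_obs = f_src √((1−β)/(1+β))
= 482.1 × √(0.223900/1.77610) = 482.1 × 0.355053 = 171.2 THz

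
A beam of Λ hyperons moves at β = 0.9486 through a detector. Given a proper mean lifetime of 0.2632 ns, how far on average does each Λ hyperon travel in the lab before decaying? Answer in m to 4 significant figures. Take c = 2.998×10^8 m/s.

d ≈ 0.2365 m

γ = 1/√(1 − 0.9486²) = 3.15978
Dilated lifetime: Δt = γτ₀ = 3.15978 × 0.2632 ns = 0.831655 ns
d = vΔt = 0.9486c × 0.831655 ns = 2.84390×10^8 m/s × 8.31655×10^-10 s = 0.2365 m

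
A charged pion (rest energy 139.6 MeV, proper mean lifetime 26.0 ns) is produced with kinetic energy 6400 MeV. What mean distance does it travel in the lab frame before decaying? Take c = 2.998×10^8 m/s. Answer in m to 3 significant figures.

γ = 1 + K/(m₀c²) = 1 + 6400/139.6 = 46.845
β = √(1 − 1/γ²) = 0.99977
Dilated lifetime: γτ₀ = 46.845 × 26.0 ns = 1218.0 ns
d = βc·γτ₀ = 0.99977 × (2.998×10^8 m/s) × 1.2180×10^-6 s = 365 m

d ≈ 365 m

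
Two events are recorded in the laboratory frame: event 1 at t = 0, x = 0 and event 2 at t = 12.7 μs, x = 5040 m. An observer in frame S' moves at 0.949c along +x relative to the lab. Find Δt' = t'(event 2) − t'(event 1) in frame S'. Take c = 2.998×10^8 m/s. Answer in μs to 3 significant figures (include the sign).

Δt' ≈ -10.3 μs

γ = 1/√(1 − 0.949²) = 3.1718
Δt' = γ(Δt − vΔx/c²) = 3.1718 × (12.7 μs − 0.949×5040 m / (2.998×10^8 m/s))
= 3.1718 × (-3.2538 μs) = -10.3 μs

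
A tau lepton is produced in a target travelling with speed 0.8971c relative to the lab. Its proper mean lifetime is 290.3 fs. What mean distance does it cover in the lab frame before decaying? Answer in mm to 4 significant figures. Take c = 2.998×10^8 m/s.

d ≈ 0.1767 mm

γ = 1/√(1 − 0.8971²) = 2.26333
Dilated lifetime: Δt = γτ₀ = 2.26333 × 290.3 fs = 657.044 fs
d = vΔt = 0.8971c × 657.044 fs = 2.68951×10^8 m/s × 6.57044×10^-13 s = 0.1767 mm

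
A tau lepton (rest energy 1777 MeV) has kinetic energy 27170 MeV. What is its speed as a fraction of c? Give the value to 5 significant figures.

γ = 1 + K/(m₀c²) = 1 + 27170/1777 = 16.28981
β = √(1 − 1/γ²) = 0.99811

β ≈ 0.99811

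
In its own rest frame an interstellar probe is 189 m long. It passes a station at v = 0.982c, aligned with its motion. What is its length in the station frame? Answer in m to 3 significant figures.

L ≈ 35.7 m

γ = 1/√(1 − 0.982²) = 5.2943
Length contraction: L = L₀/γ = 189/5.2943 = 35.7 m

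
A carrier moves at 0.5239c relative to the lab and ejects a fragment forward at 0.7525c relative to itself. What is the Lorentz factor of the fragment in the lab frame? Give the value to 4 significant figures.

γ ≈ 2.485

u_lab = (0.7525 + 0.5239)/(1 + 0.7525×0.5239) = 1.2764/1.394235 = 0.9154843
γ = 1/√(1 − 0.9154843²) = 2.485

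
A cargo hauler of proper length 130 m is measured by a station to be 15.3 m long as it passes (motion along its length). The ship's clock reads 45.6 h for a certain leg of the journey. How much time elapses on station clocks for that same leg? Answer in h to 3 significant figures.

Length contraction ⇒ γ = L₀/L = 130/15.3 = 8.4967
Time dilation: Δt = γτ₀ = 8.4967 × 45.6 h = 387 h

Δt ≈ 387 h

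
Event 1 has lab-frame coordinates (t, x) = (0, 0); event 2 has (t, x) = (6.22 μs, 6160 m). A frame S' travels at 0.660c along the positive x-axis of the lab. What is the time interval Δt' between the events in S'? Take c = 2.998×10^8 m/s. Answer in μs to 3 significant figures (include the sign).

Δt' ≈ -9.77 μs

γ = 1/√(1 − 0.660²) = 1.3311
Δt' = γ(Δt − vΔx/c²) = 1.3311 × (6.22 μs − 0.660×6160 m / (2.998×10^8 m/s))
= 1.3311 × (-7.3410 μs) = -9.77 μs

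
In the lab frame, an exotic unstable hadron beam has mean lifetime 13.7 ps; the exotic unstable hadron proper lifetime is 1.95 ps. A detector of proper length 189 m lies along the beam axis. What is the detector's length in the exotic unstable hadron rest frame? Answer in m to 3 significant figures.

Time dilation ⇒ γ = Δt/τ₀ = 13.7/1.95 = 7.0256
Length contraction: L = L₀/γ = 189/7.0256 = 26.9 m

L ≈ 26.9 m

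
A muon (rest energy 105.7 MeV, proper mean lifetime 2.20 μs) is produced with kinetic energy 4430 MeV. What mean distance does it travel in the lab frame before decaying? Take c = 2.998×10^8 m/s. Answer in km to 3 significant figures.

d ≈ 28.3 km

γ = 1 + K/(m₀c²) = 1 + 4430/105.7 = 42.911
β = √(1 − 1/γ²) = 0.99973
Dilated lifetime: γτ₀ = 42.911 × 2.20 μs = 94.404 μs
d = βc·γτ₀ = 0.99973 × (2.998×10^8 m/s) × 9.4404×10^-5 s = 28.3 km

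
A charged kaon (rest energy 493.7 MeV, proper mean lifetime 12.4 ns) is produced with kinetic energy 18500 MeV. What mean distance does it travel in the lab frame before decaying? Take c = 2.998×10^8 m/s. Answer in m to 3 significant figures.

d ≈ 143 m

γ = 1 + K/(m₀c²) = 1 + 18500/493.7 = 38.472
β = √(1 − 1/γ²) = 0.99966
Dilated lifetime: γτ₀ = 38.472 × 12.4 ns = 477.05 ns
d = βc·γτ₀ = 0.99966 × (2.998×10^8 m/s) × 4.7705×10^-7 s = 143 m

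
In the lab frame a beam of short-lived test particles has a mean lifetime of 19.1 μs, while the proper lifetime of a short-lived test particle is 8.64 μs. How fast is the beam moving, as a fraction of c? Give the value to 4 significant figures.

γ = Δt/τ₀ = 19.1/8.64 = 2.21065
β = √(1 − 1/γ²) = √(1 − 1/2.21065²) = 0.8918

β ≈ 0.8918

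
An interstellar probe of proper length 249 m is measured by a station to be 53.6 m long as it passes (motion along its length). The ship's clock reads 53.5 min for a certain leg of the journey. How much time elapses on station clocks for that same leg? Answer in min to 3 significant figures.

Length contraction ⇒ γ = L₀/L = 249/53.6 = 4.6455
Time dilation: Δt = γτ₀ = 4.6455 × 53.5 min = 249 min

Δt ≈ 249 min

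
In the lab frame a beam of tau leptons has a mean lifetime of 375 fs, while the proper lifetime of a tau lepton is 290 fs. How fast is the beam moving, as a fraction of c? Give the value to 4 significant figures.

β ≈ 0.6340

γ = Δt/τ₀ = 375/290 = 1.29310
β = √(1 − 1/γ²) = √(1 − 1/1.29310²) = 0.6340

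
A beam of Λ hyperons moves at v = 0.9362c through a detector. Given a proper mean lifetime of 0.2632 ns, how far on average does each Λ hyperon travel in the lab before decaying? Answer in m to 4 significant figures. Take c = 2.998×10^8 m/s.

γ = 1/√(1 − 0.9362²) = 2.84521
Dilated lifetime: Δt = γτ₀ = 2.84521 × 0.2632 ns = 0.748860 ns
d = vΔt = 0.9362c × 0.748860 ns = 2.80673×10^8 m/s × 7.48860×10^-10 s = 0.2102 m

d ≈ 0.2102 m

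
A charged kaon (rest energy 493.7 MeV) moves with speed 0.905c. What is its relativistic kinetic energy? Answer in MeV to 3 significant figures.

γ = 1/√(1 − 0.905²) = 2.3507
K = (γ − 1)m₀c² = (2.3507 − 1) × 493.7 MeV = 1.3507 × 493.7 MeV = 667 MeV

K ≈ 667 MeV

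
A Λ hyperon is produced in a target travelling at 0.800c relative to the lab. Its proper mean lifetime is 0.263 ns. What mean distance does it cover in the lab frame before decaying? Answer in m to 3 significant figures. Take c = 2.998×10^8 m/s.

d ≈ 0.105 m

γ = 1/√(1 − 0.800²) = 1.6667
Dilated lifetime: Δt = γτ₀ = 1.6667 × 0.263 ns = 0.43833 ns
d = vΔt = 0.800c × 0.43833 ns = 2.3984×10^8 m/s × 4.3833×10^-10 s = 0.105 m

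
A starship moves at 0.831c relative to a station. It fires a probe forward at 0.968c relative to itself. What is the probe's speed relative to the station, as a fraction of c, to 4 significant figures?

u ≈ 0.9970c

Relativistic velocity addition: u = (u' + v)/(1 + u'v/c²)
= (0.968 + 0.831)/(1 + 0.968×0.831) = 1.799/1.80441 = 0.9970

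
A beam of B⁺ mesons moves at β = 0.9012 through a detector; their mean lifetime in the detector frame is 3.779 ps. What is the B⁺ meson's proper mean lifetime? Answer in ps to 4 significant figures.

τ₀ ≈ 1.638 ps

γ = 1/√(1 − 0.9012²) = 2.30732
Proper time: τ₀ = Δt/γ = 3.779/2.30732 = 1.638 ps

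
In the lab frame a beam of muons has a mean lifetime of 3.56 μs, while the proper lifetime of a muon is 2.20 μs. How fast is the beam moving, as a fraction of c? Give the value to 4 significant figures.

β ≈ 0.7862

γ = Δt/τ₀ = 3.56/2.20 = 1.61818
β = √(1 − 1/γ²) = √(1 − 1/1.61818²) = 0.7862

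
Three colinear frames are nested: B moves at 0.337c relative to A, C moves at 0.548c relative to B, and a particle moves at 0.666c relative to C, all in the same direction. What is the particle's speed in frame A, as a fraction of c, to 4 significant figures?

Compose boost 2: (0.548 + 0.337)/(1 + 0.548×0.337) = 0.8850/1.18468 = 0.747040
Compose boost 3: (0.666 + 0.747040)/(1 + 0.666×0.747040) = 1.41304/1.49753 = 0.9436

u ≈ 0.9436c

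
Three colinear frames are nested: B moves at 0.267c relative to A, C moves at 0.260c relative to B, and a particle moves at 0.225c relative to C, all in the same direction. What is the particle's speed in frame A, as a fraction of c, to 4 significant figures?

Compose boost 2: (0.260 + 0.267)/(1 + 0.260×0.267) = 0.5270/1.06942 = 0.492790
Compose boost 3: (0.225 + 0.492790)/(1 + 0.225×0.492790) = 0.717790/1.11088 = 0.6461

u ≈ 0.6461c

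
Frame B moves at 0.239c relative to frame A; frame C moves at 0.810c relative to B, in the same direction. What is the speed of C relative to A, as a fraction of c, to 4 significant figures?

u ≈ 0.8789c

Compose boost 2: (0.810 + 0.239)/(1 + 0.810×0.239) = 1.049/1.19359 = 0.8789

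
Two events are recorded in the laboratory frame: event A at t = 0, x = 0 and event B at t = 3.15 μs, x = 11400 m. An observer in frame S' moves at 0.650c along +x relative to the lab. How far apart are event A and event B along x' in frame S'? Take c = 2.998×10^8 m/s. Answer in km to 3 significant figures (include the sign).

γ = 1/√(1 − 0.650²) = 1.3159
Δx' = γ(Δx − vΔt) = 1.3159 × (11400 m − 0.650×(2.998×10^8 m/s)×3.15×10^-6 s)
= 1.3159 × (10786 m) = 14.2 km

Δx' ≈ 14.2 km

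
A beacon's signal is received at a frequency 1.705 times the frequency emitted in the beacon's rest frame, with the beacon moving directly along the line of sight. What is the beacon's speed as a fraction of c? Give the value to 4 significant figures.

β ≈ 0.4881

f_obs/f_src = √((1+β)/(1−β)) = 1.705  ⇒  (1+β)/(1−β) = 2.90703
β = |1 − D²|/(1 + D²) = |1 − 2.90703|/(1 + 2.90703) = 0.4881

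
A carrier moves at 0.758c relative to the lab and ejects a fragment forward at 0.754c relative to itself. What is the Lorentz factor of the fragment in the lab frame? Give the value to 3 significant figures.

u_lab = (0.754 + 0.758)/(1 + 0.754×0.758) = 1.512/1.57153 = 0.962118
γ = 1/√(1 − 0.962118²) = 3.67

γ ≈ 3.67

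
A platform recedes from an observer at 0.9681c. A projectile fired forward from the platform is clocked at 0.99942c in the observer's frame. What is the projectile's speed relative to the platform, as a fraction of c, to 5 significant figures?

Inverse velocity addition: u' = (u − v)/(1 − uv/c²)
= (0.99942 − 0.9681)/(1 − 0.99942×0.9681) = 0.031320/0.03246150 = 0.96484

u' ≈ 0.96484c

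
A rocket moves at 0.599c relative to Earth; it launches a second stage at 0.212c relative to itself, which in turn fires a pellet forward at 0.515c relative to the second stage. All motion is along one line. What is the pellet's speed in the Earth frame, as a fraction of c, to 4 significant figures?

u ≈ 0.9008c

Compose boost 2: (0.212 + 0.599)/(1 + 0.212×0.599) = 0.8110/1.12699 = 0.719617
Compose boost 3: (0.515 + 0.719617)/(1 + 0.515×0.719617) = 1.23462/1.37060 = 0.9008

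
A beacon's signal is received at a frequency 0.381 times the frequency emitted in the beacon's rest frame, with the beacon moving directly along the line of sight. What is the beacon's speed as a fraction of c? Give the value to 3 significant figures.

f_obs/f_src = √((1−β)/(1+β)) = 0.381  ⇒  (1−β)/(1+β) = 0.14516
β = |1 − D²|/(1 + D²) = |1 − 0.14516|/(1 + 0.14516) = 0.746

β ≈ 0.746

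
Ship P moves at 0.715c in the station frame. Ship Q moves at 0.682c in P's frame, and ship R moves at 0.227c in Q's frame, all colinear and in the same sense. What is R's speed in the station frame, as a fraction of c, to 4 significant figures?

u ≈ 0.9612c

Compose boost 2: (0.682 + 0.715)/(1 + 0.682×0.715) = 1.397/1.48763 = 0.939078
Compose boost 3: (0.227 + 0.939078)/(1 + 0.227×0.939078) = 1.16608/1.21317 = 0.9612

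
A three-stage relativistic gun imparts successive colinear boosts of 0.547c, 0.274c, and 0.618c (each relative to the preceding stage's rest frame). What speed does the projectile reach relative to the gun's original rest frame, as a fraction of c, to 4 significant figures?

Compose boost 2: (0.274 + 0.547)/(1 + 0.274×0.547) = 0.8210/1.14988 = 0.713989
Compose boost 3: (0.618 + 0.713989)/(1 + 0.618×0.713989) = 1.33199/1.44125 = 0.9242

u ≈ 0.9242c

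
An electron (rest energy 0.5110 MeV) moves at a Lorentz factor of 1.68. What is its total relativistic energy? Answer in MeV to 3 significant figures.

E ≈ 0.858 MeV

γ = 1.68 (given)
E = γm₀c² = 1.68 × 0.5110 MeV = 0.858 MeV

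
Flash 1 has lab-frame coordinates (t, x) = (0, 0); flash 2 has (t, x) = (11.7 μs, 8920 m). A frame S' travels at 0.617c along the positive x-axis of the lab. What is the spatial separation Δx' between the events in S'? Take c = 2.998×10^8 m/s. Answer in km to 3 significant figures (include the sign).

Δx' ≈ 8.58 km

γ = 1/√(1 − 0.617²) = 1.2707
Δx' = γ(Δx − vΔt) = 1.2707 × (8920 m − 0.617×(2.998×10^8 m/s)×11.7×10^-6 s)
= 1.2707 × (6755.8 m) = 8.58 km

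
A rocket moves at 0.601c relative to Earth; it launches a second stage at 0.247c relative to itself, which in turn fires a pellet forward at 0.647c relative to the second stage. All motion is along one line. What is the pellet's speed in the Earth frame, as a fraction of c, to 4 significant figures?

u ≈ 0.9375c

Compose boost 2: (0.247 + 0.601)/(1 + 0.247×0.601) = 0.8480/1.14845 = 0.738388
Compose boost 3: (0.647 + 0.738388)/(1 + 0.647×0.738388) = 1.38539/1.47774 = 0.9375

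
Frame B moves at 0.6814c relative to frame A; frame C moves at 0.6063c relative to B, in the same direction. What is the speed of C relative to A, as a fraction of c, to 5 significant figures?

u ≈ 0.91124c

Compose boost 2: (0.6063 + 0.6814)/(1 + 0.6063×0.6814) = 1.2877/1.413133 = 0.91124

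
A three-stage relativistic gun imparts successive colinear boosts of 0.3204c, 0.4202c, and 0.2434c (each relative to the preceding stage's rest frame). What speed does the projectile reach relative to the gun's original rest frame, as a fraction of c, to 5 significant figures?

Compose boost 2: (0.4202 + 0.3204)/(1 + 0.4202×0.3204) = 0.74060/1.134632 = 0.6527226
Compose boost 3: (0.2434 + 0.6527226)/(1 + 0.2434×0.6527226) = 0.8961226/1.158873 = 0.77327

u ≈ 0.77327c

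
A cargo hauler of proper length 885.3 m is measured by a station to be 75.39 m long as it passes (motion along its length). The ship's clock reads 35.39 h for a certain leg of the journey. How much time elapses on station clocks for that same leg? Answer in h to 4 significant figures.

Δt ≈ 415.6 h

Length contraction ⇒ γ = L₀/L = 885.3/75.39 = 11.7429
Time dilation: Δt = γτ₀ = 11.7429 × 35.39 h = 415.6 h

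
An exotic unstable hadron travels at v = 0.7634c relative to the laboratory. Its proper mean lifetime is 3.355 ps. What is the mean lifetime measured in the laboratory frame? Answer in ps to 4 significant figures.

γ = 1/√(1 − 0.7634²) = 1.54816
Time dilation: Δt = γτ₀ = 1.54816 × 3.355 ps = 5.194 ps

Δt ≈ 5.194 ps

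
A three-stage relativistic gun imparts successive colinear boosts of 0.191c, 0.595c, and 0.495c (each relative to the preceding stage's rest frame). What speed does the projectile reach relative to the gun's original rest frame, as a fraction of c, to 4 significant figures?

u ≈ 0.8899c

Compose boost 2: (0.595 + 0.191)/(1 + 0.595×0.191) = 0.7860/1.11364 = 0.705790
Compose boost 3: (0.495 + 0.705790)/(1 + 0.495×0.705790) = 1.20079/1.34937 = 0.8899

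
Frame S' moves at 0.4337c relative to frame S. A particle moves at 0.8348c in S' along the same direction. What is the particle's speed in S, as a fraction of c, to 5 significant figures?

u ≈ 0.93131c

Relativistic velocity addition: u = (u' + v)/(1 + u'v/c²)
= (0.8348 + 0.4337)/(1 + 0.8348×0.4337) = 1.2685/1.362053 = 0.93131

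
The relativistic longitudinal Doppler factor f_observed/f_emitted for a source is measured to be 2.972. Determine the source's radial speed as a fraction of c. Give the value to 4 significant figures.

f_obs/f_src = √((1+β)/(1−β)) = 2.972  ⇒  (1+β)/(1−β) = 8.83278
β = |1 − D²|/(1 + D²) = |1 − 8.83278|/(1 + 8.83278) = 0.7966

β ≈ 0.7966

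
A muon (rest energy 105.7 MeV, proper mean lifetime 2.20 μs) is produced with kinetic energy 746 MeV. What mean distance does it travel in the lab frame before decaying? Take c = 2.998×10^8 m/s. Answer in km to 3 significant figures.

d ≈ 5.27 km

γ = 1 + K/(m₀c²) = 1 + 746/105.7 = 8.0577
β = √(1 − 1/γ²) = 0.99227
Dilated lifetime: γτ₀ = 8.0577 × 2.20 μs = 17.727 μs
d = βc·γτ₀ = 0.99227 × (2.998×10^8 m/s) × 1.7727×10^-5 s = 5.27 km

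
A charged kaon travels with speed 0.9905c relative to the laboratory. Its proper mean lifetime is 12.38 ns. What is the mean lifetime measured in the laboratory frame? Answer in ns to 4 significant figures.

Δt ≈ 90.03 ns

γ = 1/√(1 − 0.9905²) = 7.27205
Time dilation: Δt = γτ₀ = 7.27205 × 12.38 ns = 90.03 ns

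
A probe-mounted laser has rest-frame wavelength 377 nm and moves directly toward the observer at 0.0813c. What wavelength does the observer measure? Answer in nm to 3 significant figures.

Relativistic Doppler: λ_obs = λ_src √((1−β)/(1+β))
= 377 × √(0.91870/1.0813) = 377 × 0.92175 = 348 nm

λ_obs ≈ 348 nm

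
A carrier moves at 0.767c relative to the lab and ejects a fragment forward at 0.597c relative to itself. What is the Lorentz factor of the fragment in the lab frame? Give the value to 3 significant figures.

γ ≈ 2.83

u_lab = (0.597 + 0.767)/(1 + 0.597×0.767) = 1.364/1.45790 = 0.935593
γ = 1/√(1 − 0.935593²) = 2.83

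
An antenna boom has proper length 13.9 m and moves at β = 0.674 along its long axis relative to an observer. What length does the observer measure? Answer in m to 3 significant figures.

L ≈ 10.3 m

γ = 1/√(1 − 0.674²) = 1.3537
Length contraction: L = L₀/γ = 13.9/1.3537 = 10.3 m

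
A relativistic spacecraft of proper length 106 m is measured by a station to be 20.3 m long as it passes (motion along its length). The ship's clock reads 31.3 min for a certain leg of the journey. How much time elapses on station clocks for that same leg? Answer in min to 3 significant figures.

Length contraction ⇒ γ = L₀/L = 106/20.3 = 5.2217
Time dilation: Δt = γτ₀ = 5.2217 × 31.3 min = 163 min

Δt ≈ 163 min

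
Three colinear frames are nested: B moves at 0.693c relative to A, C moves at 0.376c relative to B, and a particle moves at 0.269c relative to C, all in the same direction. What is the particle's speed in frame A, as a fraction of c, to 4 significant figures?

u ≈ 0.9095c

Compose boost 2: (0.376 + 0.693)/(1 + 0.376×0.693) = 1.069/1.26057 = 0.848030
Compose boost 3: (0.269 + 0.848030)/(1 + 0.269×0.848030) = 1.11703/1.22812 = 0.9095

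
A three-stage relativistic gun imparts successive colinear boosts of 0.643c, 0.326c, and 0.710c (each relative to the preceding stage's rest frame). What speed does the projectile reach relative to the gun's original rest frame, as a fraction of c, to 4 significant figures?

Compose boost 2: (0.326 + 0.643)/(1 + 0.326×0.643) = 0.9690/1.20962 = 0.801079
Compose boost 3: (0.710 + 0.801079)/(1 + 0.710×0.801079) = 1.51108/1.56877 = 0.9632

u ≈ 0.9632c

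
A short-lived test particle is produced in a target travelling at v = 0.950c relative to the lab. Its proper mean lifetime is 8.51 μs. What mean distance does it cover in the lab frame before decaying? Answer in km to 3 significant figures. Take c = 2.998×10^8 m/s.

γ = 1/√(1 − 0.950²) = 3.2026
Dilated lifetime: Δt = γτ₀ = 3.2026 × 8.51 μs = 27.254 μs
d = vΔt = 0.950c × 27.254 μs = 2.8481×10^8 m/s × 2.7254×10^-5 s = 7.76 km

d ≈ 7.76 km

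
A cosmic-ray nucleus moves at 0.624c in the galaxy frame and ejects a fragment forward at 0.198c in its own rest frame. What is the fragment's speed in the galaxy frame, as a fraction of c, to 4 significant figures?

u ≈ 0.7316c

Compose boost 2: (0.198 + 0.624)/(1 + 0.198×0.624) = 0.8220/1.12355 = 0.7316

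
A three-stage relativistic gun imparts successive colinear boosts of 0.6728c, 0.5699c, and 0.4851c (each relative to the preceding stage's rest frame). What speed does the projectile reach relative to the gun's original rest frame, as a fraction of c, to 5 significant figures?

u ≈ 0.96352c

Compose boost 2: (0.5699 + 0.6728)/(1 + 0.5699×0.6728) = 1.2427/1.383429 = 0.8982754
Compose boost 3: (0.4851 + 0.8982754)/(1 + 0.4851×0.8982754) = 1.383375/1.435753 = 0.96352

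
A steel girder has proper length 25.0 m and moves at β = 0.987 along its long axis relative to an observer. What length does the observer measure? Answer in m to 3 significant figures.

γ = 1/√(1 − 0.987²) = 6.2220
Length contraction: L = L₀/γ = 25.0/6.2220 = 4.02 m

L ≈ 4.02 m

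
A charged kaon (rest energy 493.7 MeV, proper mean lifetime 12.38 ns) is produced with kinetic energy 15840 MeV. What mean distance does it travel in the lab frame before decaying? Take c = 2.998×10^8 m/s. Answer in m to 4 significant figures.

d ≈ 122.7 m

γ = 1 + K/(m₀c²) = 1 + 15840/493.7 = 33.0843
β = √(1 − 1/γ²) = 0.999543
Dilated lifetime: γτ₀ = 33.0843 × 12.38 ns = 409.583 ns
d = βc·γτ₀ = 0.999543 × (2.998×10^8 m/s) × 4.09583×10^-7 s = 122.7 m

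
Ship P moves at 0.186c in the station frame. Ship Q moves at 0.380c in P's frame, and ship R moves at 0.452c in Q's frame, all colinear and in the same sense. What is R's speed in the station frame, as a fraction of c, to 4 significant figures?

Compose boost 2: (0.380 + 0.186)/(1 + 0.380×0.186) = 0.5660/1.07068 = 0.528636
Compose boost 3: (0.452 + 0.528636)/(1 + 0.452×0.528636) = 0.980636/1.23894 = 0.7915

u ≈ 0.7915c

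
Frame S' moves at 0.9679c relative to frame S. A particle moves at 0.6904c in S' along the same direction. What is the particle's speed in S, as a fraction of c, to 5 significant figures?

Relativistic velocity addition: u = (u' + v)/(1 + u'v/c²)
= (0.6904 + 0.9679)/(1 + 0.6904×0.9679) = 1.6583/1.668238 = 0.99404

u ≈ 0.99404c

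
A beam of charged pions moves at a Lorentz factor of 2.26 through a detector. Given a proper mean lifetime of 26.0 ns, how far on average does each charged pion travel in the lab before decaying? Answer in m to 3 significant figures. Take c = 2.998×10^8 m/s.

d ≈ 15.8 m

β = √(1 − 1/γ²) = √(1 − 1/2.26²) = 0.89678
Dilated lifetime: Δt = γτ₀ = 2.26 × 26.0 ns = 58.760 ns
d = vΔt = 0.89678c × 58.760 ns = 2.6885×10^8 m/s × 5.8760×10^-8 s = 15.8 m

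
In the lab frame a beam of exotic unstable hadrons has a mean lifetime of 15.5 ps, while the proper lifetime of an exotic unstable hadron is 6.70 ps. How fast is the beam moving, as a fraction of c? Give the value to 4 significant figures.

β ≈ 0.9017

γ = Δt/τ₀ = 15.5/6.70 = 2.31343
β = √(1 − 1/γ²) = √(1 − 1/2.31343²) = 0.9017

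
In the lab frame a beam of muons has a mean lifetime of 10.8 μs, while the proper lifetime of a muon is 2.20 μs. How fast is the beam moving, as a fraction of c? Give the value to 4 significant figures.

β ≈ 0.9790

γ = Δt/τ₀ = 10.8/2.20 = 4.90909
β = √(1 − 1/γ²) = √(1 − 1/4.90909²) = 0.9790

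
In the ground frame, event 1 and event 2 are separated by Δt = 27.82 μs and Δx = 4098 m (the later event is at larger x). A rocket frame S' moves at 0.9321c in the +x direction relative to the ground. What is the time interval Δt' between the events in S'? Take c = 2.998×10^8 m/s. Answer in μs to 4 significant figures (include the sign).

γ = 1/√(1 − 0.9321²) = 2.76090
Δt' = γ(Δt − vΔx/c²) = 2.76090 × (27.82 μs − 0.9321×4098 m / (2.998×10^8 m/s))
= 2.76090 × (15.0790 μs) = 41.63 μs

Δt' ≈ 41.63 μs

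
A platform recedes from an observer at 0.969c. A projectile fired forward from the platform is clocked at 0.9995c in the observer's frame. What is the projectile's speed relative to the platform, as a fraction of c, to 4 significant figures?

u' ≈ 0.9687c

Inverse velocity addition: u' = (u − v)/(1 − uv/c²)
= (0.9995 − 0.969)/(1 − 0.9995×0.969) = 0.03050/0.0314845 = 0.9687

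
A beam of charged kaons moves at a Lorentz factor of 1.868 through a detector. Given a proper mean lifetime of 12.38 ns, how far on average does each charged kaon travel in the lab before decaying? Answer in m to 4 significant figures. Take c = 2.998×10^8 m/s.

β = √(1 − 1/γ²) = √(1 − 1/1.868²) = 0.844642
Dilated lifetime: Δt = γτ₀ = 1.868 × 12.38 ns = 23.1258 ns
d = vΔt = 0.844642c × 23.1258 ns = 2.53224×10^8 m/s × 2.31258×10^-8 s = 5.856 m

d ≈ 5.856 m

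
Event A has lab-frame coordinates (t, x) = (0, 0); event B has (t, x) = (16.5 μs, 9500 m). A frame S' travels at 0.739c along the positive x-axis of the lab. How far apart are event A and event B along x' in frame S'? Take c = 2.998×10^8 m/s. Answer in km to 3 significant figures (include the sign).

Δx' ≈ 8.67 km

γ = 1/√(1 − 0.739²) = 1.4843
Δx' = γ(Δx − vΔt) = 1.4843 × (9500 m − 0.739×(2.998×10^8 m/s)×16.5×10^-6 s)
= 1.4843 × (5844.4 m) = 8.67 km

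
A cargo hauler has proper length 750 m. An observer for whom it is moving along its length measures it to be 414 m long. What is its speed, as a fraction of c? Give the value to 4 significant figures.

β ≈ 0.8338

γ = L₀/L = 750/414 = 1.81159
β = √(1 − 1/γ²) = 0.8338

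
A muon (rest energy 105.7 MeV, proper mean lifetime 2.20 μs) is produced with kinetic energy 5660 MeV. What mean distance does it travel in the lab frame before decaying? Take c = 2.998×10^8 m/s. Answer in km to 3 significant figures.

d ≈ 36.0 km

γ = 1 + K/(m₀c²) = 1 + 5660/105.7 = 54.548
β = √(1 − 1/γ²) = 0.99983
Dilated lifetime: γτ₀ = 54.548 × 2.20 μs = 120.01 μs
d = βc·γτ₀ = 0.99983 × (2.998×10^8 m/s) × 0.00012001 s = 36.0 km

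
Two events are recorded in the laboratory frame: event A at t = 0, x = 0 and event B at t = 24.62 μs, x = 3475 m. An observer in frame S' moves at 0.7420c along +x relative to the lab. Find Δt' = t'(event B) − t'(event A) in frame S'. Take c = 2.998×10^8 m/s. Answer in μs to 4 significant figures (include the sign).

Δt' ≈ 23.90 μs

γ = 1/√(1 − 0.7420²) = 1.49165
Δt' = γ(Δt − vΔx/c²) = 1.49165 × (24.62 μs − 0.7420×3475 m / (2.998×10^8 m/s))
= 1.49165 × (16.0194 μs) = 23.90 μs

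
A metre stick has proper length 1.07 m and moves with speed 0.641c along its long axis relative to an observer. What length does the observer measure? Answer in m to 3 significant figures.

L ≈ 0.821 m

γ = 1/√(1 − 0.641²) = 1.3029
Length contraction: L = L₀/γ = 1.07/1.3029 = 0.821 m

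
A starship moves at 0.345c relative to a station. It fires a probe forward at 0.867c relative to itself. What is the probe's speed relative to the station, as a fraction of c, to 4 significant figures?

u ≈ 0.9329c

Relativistic velocity addition: u = (u' + v)/(1 + u'v/c²)
= (0.867 + 0.345)/(1 + 0.867×0.345) = 1.212/1.29912 = 0.9329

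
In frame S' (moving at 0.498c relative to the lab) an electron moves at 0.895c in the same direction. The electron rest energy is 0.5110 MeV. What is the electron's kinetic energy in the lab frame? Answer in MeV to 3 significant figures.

u_lab = (0.895 + 0.498)/(1 + 0.895×0.498) = 0.963540
γ = 1/√(1 − 0.963540²) = 3.7374
K = (γ − 1)m₀c² = (3.7374 − 1) × 0.5110 = 2.7374 × 0.5110 = 1.40 MeV

K ≈ 1.40 MeV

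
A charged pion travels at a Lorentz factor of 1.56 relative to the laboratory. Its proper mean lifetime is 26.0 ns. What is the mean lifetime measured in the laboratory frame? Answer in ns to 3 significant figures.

γ = 1.56 (given)
Time dilation: Δt = γτ₀ = 1.56 × 26.0 ns = 40.6 ns

Δt ≈ 40.6 ns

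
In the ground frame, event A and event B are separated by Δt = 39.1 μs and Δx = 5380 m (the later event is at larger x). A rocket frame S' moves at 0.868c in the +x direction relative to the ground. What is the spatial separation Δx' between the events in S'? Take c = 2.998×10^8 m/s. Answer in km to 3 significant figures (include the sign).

γ = 1/√(1 − 0.868²) = 2.0138
Δx' = γ(Δx − vΔt) = 2.0138 × (5380 m − 0.868×(2.998×10^8 m/s)×39.1×10^-6 s)
= 2.0138 × (-4794.9 m) = -9.66 km

Δx' ≈ -9.66 km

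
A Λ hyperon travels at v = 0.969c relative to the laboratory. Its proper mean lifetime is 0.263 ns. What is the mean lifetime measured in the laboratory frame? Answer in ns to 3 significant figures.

γ = 1/√(1 − 0.969²) = 4.0476
Time dilation: Δt = γτ₀ = 4.0476 × 0.263 ns = 1.06 ns

Δt ≈ 1.06 ns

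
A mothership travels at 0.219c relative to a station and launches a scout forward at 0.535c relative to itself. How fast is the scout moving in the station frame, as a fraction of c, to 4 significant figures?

Compose boost 2: (0.535 + 0.219)/(1 + 0.535×0.219) = 0.7540/1.11716 = 0.6749

u ≈ 0.6749c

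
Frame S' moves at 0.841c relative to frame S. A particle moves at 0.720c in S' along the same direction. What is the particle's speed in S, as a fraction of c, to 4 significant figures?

Relativistic velocity addition: u = (u' + v)/(1 + u'v/c²)
= (0.720 + 0.841)/(1 + 0.720×0.841) = 1.561/1.60552 = 0.9723

u ≈ 0.9723c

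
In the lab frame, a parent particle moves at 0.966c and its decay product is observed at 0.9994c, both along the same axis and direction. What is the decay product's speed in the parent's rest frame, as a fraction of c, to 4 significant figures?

u' ≈ 0.9659c

Inverse velocity addition: u' = (u − v)/(1 − uv/c²)
= (0.9994 − 0.966)/(1 − 0.9994×0.966) = 0.03340/0.0345796 = 0.9659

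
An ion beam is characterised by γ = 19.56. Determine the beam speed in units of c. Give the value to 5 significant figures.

β ≈ 0.99869

β = √(1 − 1/γ²) = √(1 − 1/19.56²) = √(0.9973863) = 0.99869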